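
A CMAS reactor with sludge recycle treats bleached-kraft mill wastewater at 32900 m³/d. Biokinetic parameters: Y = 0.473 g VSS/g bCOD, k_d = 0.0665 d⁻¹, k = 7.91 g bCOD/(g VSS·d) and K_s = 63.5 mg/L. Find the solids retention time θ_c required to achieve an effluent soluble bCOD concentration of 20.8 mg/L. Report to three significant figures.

From 1/θ_c = Y·k·S/(K_s + S) − k_d: Y·k·S/(K_s+S) = 0.473 × 7.91 × 20.8 / (63.5 + 20.8) = 0.9232 d⁻¹.
1/θ_c = 0.9232 − 0.0665 = 0.8567 d⁻¹, so θ_c = 1.167 d.

θ_c ≈ 1.17 d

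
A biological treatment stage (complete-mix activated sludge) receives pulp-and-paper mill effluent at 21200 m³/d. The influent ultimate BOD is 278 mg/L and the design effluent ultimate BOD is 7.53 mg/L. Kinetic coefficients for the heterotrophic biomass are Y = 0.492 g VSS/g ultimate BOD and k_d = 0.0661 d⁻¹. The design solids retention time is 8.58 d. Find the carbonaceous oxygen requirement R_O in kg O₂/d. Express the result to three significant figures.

The observed yield is Y_obs = Y/(1 + k_d·θ_c) = 0.492 / (1 + 0.0661 × 8.58) = 0.492 / 1.567 = 0.3139 g VSS per g ultimate BOD removed.
Substrate removed = Q·(S₀ − S) = 21200 m³/d × (278 − 7.53) g/m³ = 5.73×10^6 g/d = 5734 kg/d.
Biomass synthesised: P_X = Y_obs × 5734 = 1800 kg VSS/d.
R_O = Q·(S₀ − S) − 1.42·P_X = 5734 − 1.42 × 1800 = 3178 kg O₂/d.

R_O ≈ 3180 kg O₂/d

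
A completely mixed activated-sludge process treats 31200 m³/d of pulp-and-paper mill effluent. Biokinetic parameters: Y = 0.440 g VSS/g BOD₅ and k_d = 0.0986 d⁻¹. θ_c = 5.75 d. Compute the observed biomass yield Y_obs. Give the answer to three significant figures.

Y_obs ≈ 0.281 g VSS/g BOD₅

Correct the yield for decay: Y_obs = Y/(1 + k_d θ_c) = 0.440 / (1 + 0.0986 × 5.75) = 0.440 / 1.567 = 0.2808.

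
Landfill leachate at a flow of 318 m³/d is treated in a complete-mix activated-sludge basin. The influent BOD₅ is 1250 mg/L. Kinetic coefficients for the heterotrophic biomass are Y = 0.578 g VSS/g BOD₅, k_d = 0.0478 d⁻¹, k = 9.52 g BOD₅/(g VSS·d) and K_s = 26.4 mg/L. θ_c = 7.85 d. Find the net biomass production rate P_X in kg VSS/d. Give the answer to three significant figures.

Effluent substrate depends only on kinetics and SRT: S = K_s(1 + k_d θ_c) / [θ_c(Yk − k_d) − 1] = 26.4 × (1 + 0.0478 × 7.85) / [7.85 × (0.578 × 9.52 − 0.0478) − 1] = 36.31 / 41.82 = 0.8682 mg/L.
The observed yield is Y_obs = Y/(1 + k_d·θ_c) = 0.578 / (1 + 0.0478 × 7.85) = 0.578 / 1.375 = 0.4203 g VSS per g BOD₅ removed.
Mass of BOD₅ removed per day: Q(S₀ − S) = 318 × 1249 g/m³ = 397.2 kg/d.
Net biomass production P_X = Y_obs × Q·(S₀ − S) = 0.4203 × 397.2 = 167.0 kg VSS/d.

P_X ≈ 167 kg VSS/d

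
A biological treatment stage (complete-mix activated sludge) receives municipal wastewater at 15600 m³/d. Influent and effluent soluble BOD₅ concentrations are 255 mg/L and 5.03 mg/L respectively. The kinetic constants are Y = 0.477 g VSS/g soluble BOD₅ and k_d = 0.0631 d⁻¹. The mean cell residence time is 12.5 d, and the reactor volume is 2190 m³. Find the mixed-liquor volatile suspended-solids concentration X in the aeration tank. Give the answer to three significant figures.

X = Y·Q·ΔS·θ_c / [V·(1 + k_d θ_c)] = 0.477 × 15600 × (255 − 5.03) × 12.5 / [2190 × (1 + 0.0631 × 12.5)] = 5935 mg/L.

X ≈ 5940 mg/L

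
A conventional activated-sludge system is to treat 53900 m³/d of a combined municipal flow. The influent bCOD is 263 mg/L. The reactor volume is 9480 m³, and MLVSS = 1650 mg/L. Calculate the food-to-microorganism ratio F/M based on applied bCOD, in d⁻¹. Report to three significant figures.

F/M ≈ 0.906 d⁻¹

F/M = applied load / biomass = Q·S₀/(V·X) = 53900 × 263 / (9480 × 1650) = 0.9063 d⁻¹.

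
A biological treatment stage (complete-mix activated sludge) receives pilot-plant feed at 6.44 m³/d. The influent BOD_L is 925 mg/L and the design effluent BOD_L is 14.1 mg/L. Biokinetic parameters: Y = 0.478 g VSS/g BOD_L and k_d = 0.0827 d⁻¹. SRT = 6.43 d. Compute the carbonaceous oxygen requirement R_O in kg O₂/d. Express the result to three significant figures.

Y_obs = Y / (1 + k_d θ_c) = 0.478 / (1 + 0.0827 × 6.43) = 0.478 / 1.532 = 0.3121.
Substrate removed = Q·(S₀ − S) = 6.44 m³/d × (925 − 14.1) g/m³ = 5.87×10^3 g/d = 5.866 kg/d.
P_X = Y_obs·Q·(S₀ − S) = 0.3121 × 5.866 = 1.831 kg VSS/d.
Carbonaceous O₂ demand = substrate oxidised − cell-mass equivalent = 5.866 − 1.42 × 1.831 = 3.267 kg O₂/d.

R_O ≈ 3.27 kg O₂/d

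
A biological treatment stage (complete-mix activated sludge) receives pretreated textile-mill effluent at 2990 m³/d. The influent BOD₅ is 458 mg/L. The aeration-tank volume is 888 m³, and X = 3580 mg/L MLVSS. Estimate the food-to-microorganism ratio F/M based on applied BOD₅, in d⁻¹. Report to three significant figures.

F/M = applied load / biomass = Q·S₀/(V·X) = 2990 × 458 / (888.0 × 3580) = 0.4308 d⁻¹.

F/M ≈ 0.431 d⁻¹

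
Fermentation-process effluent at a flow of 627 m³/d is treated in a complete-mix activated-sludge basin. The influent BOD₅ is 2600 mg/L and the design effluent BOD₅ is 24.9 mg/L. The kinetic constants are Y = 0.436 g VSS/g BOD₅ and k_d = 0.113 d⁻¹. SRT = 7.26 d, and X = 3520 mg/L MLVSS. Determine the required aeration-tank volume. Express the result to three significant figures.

Steady-state biomass mass balance: V·X·(1 + k_d·θ_c) = Y·Q·(S₀ − S)·θ_c, so V = 0.436 × 627 × (2600 − 24.9) × 7.26 / [3520 × (1 + 0.113 × 7.26)] = 5.11×10^6 / 6408 = 797.6 m³.

V ≈ 798 m³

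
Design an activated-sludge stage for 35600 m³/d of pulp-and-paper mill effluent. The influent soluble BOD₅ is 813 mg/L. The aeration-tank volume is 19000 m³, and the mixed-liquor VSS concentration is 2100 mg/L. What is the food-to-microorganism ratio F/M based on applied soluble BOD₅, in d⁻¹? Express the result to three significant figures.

F/M = applied load / biomass = Q·S₀/(V·X) = 35600 × 813 / (19000 × 2100) = 0.7254 d⁻¹.

F/M ≈ 0.725 d⁻¹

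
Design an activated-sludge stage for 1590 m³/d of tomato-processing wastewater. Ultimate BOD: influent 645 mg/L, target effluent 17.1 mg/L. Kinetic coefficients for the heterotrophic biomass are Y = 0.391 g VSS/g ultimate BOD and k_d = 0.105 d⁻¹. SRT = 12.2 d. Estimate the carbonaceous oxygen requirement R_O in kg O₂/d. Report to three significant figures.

R_O ≈ 755 kg O₂/d

Correct the yield for decay: Y_obs = Y/(1 + k_d θ_c) = 0.391 / (1 + 0.105 × 12.2) = 0.391 / 2.281 = 0.1714.
Substrate removed = Q·(S₀ − S) = 1590 m³/d × (645 − 17.1) g/m³ = 9.98×10^5 g/d = 998.4 kg/d.
Biomass synthesised: P_X = Y_obs × 998.4 = 171.1 kg VSS/d.
Carbonaceous O₂ demand = substrate oxidised − cell-mass equivalent = 998.4 − 1.42 × 171.1 = 755.3 kg O₂/d.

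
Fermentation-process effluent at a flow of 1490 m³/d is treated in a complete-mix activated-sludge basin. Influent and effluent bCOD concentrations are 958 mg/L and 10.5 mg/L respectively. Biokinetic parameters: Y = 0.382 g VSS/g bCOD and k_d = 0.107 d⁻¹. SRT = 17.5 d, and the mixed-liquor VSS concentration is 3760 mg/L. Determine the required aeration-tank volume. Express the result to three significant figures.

V ≈ 874 m³

Steady-state biomass mass balance: V·X·(1 + k_d·θ_c) = Y·Q·(S₀ − S)·θ_c, so V = 0.382 × 1490 × (958 − 10.5) × 17.5 / [3760 × (1 + 0.107 × 17.5)] = 9.44×10^6 / 10801 = 873.8 m³.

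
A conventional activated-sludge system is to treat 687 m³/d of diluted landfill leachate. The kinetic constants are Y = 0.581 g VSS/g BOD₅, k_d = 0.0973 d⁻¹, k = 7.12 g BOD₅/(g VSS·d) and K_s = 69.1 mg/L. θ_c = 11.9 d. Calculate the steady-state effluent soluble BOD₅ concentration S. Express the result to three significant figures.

From the Monod/SRT balance for a CMAS, S = K_s·(1+k_d θ_c)/[θ_c·(Y k − k_d) − 1] = 69.1 × (1 + 0.0973 × 11.9) / [11.9 × (0.581 × 7.12 − 0.0973) − 1] = 149.1 / 47.07 = 3.168 mg/L.

S ≈ 3.17 mg/L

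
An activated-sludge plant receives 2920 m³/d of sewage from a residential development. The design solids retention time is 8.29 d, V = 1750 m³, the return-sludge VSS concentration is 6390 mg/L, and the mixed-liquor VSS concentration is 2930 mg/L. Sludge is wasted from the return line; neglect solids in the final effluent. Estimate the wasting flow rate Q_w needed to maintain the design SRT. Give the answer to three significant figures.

Q_w ≈ 96.8 m³/d

Q_w = (V·X)/(θ_c X_r) = 1750 × 2930 / (8.29 × 6390) = 96.79 m³/d.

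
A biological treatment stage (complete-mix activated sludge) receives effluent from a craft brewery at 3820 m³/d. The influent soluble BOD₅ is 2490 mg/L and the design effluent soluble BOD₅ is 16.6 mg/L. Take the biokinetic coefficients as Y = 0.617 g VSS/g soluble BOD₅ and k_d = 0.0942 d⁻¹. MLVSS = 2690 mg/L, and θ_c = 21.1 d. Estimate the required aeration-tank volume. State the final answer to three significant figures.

V ≈ 15300 m³

Steady-state biomass mass balance: V·X·(1 + k_d·θ_c) = Y·Q·(S₀ − S)·θ_c, so V = 0.617 × 3820 × (2490 − 16.6) × 21.1 / [2690 × (1 + 0.0942 × 21.1)] = 1.23×10^8 / 8037 = 15306 m³.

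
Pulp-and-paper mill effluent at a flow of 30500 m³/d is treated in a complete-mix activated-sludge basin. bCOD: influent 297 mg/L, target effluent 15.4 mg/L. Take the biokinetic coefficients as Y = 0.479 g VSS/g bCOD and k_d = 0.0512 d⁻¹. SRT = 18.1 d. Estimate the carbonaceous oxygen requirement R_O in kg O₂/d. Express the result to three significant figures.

Y_obs = Y / (1 + k_d θ_c) = 0.479 / (1 + 0.0512 × 18.1) = 0.479 / 1.927 = 0.2486.
Substrate removed = Q·(S₀ − S) = 30500 m³/d × (297 − 15.4) g/m³ = 8.59×10^6 g/d = 8589 kg/d.
P_X = Y_obs·Q·(S₀ − S) = 0.2486 × 8589 = 2135 kg VSS/d.
R_O = Q·ΔS − 1.42 P_X = 8589 − 3032 = 5557 kg O₂/d.

R_O ≈ 5560 kg O₂/d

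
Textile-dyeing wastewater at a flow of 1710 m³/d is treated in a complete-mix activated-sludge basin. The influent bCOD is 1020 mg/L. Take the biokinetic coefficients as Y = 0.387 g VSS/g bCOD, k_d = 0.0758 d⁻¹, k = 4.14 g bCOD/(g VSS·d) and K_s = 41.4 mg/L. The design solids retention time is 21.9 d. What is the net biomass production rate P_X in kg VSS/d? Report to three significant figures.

P_X ≈ 253 kg VSS/d

Effluent substrate depends only on kinetics and SRT: S = K_s(1 + k_d θ_c) / [θ_c(Yk − k_d) − 1] = 41.4 × (1 + 0.0758 × 21.9) / [21.9 × (0.387 × 4.14 − 0.0758) − 1] = 110.1 / 32.43 = 3.396 mg/L.
Y_obs = Y / (1 + k_d θ_c) = 0.387 / (1 + 0.0758 × 21.9) = 0.387 / 2.660 = 0.1455.
ΔS = 1020 − 3.40 = 1017 mg/L, so the substrate removal rate is 1710 × 1017/1000 = 1738 kg bCOD/d.
Biomass produced: P_X = Y_obs·Q·ΔS = 0.1455 × 1738 ≈ 252.9 kg VSS/d.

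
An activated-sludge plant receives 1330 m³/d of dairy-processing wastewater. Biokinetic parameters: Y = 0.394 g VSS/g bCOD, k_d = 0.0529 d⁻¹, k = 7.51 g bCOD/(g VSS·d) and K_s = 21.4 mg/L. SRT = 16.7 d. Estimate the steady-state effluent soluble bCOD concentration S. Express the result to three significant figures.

For a completely mixed reactor with recycle the Lawrence–McCarty relation gives S = K_s·(1 + k_d·θ_c) / [θ_c·(Y·k − k_d) − 1] = 21.4 × (1 + 0.0529 × 16.7) / [16.7 × (0.394 × 7.51 − 0.0529) − 1] = 40.31 / 47.53 = 0.8480 mg/L.

S ≈ 0.848 mg/L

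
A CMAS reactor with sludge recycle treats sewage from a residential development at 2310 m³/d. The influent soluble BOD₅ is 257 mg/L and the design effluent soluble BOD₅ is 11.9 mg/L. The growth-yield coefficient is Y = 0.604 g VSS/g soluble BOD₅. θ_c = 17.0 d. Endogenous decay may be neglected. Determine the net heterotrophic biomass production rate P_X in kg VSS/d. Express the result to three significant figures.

With endogenous decay neglected, the observed yield equals the true yield: Y_obs = Y = 0.604 g VSS/g soluble BOD₅.
Mass of soluble BOD₅ removed per day: Q(S₀ − S) = 2310 × 245.1 g/m³ = 566.2 kg/d.
Biomass produced: P_X = Y_obs·Q·ΔS = 0.6040 × 566.2 ≈ 342.0 kg VSS/d.

P_X ≈ 342 kg VSS/d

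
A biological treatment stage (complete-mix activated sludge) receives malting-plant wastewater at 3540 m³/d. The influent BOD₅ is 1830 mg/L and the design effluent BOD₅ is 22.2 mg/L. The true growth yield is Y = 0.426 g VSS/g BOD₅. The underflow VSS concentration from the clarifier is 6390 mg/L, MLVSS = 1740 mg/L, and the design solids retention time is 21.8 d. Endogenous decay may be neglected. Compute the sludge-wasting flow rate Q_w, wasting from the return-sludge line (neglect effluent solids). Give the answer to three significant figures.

Q_w ≈ 427 m³/d

Biomass mass balance (decay neglected): V·X = Y·Q·(S₀ − S)·θ_c, so V = 0.426 × 3540 × (1830 − 22.2) × 21.8 / 1740 = 34156 m³.
Wasting from the return line (neglecting effluent solids): Q_w = V·X / (θ_c·X_r) = 34156 × 1740 / (21.8 × 6390) = 426.6 m³/d.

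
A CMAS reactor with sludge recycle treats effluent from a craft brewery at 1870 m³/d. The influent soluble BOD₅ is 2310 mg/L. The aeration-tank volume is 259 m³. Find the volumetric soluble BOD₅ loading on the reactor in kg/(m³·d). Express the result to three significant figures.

L_v ≈ 16.7 kg soluble BOD₅/(m³·d)

Applied soluble BOD₅ load per unit volume = Q·S₀/V = (1870 × 2310/1000)/259.0 = 16.68 kg soluble BOD₅·m⁻³·d⁻¹.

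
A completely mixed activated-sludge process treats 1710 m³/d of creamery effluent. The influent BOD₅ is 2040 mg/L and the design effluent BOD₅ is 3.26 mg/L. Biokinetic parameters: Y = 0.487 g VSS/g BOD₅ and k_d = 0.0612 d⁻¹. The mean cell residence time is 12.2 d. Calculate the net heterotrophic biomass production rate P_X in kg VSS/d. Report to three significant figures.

P_X ≈ 971 kg VSS/d

Y_obs = Y / (1 + k_d θ_c) = 0.487 / (1 + 0.0612 × 12.2) = 0.487 / 1.747 = 0.2788.
Mass of BOD₅ removed per day: Q(S₀ − S) = 1710 × 2037 g/m³ = 3483 kg/d.
So the net sludge growth is P_X = 0.2788 × 3483 = 971.1 kg VSS/d.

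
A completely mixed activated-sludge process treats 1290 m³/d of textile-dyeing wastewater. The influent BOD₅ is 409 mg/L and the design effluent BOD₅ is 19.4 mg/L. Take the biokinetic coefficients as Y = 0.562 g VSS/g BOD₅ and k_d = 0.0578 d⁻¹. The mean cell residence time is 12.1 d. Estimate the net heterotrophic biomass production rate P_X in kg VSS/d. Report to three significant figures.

P_X ≈ 166 kg VSS/d

Correct the yield for decay: Y_obs = Y/(1 + k_d θ_c) = 0.562 / (1 + 0.0578 × 12.1) = 0.562 / 1.699 = 0.3307.
Q·(S₀ − S) = 1290 × (409 − 19.4) × 10⁻³ = 502.6 kg/d removed.
So the net sludge growth is P_X = 0.3307 × 502.6 = 166.2 kg VSS/d.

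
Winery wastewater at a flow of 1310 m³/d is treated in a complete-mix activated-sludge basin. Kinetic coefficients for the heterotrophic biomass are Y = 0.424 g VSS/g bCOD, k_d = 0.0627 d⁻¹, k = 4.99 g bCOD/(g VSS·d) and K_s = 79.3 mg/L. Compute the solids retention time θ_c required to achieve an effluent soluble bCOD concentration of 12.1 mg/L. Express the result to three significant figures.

θ_c ≈ 4.60 d

At the target effluent, Y k S/(K_s+S) = 0.424×4.99×12.1/91.40 = 0.2801 d⁻¹.
1/θ_c = 0.2801 − 0.0627 = 0.2174 d⁻¹, so θ_c = 4.600 d.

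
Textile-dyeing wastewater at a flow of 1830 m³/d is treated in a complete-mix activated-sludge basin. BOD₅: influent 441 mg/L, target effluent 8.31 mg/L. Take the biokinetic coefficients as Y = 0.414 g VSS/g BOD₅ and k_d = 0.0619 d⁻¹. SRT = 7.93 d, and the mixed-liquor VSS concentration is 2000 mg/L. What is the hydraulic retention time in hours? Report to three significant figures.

τ ≈ 11.4 h

From the SRT design equation V = Y Q (S₀−S) θ_c / [X (1 + k_d θ_c)] = 0.414 × 1830 × (441 − 8.31) × 7.93 / [2000 × (1 + 0.0619 × 7.93)] = 2.6×10^6 / 2982 = 871.8 m³.
τ = V/Q = 871.8/1830 = 0.4764 d, or 11.43 h.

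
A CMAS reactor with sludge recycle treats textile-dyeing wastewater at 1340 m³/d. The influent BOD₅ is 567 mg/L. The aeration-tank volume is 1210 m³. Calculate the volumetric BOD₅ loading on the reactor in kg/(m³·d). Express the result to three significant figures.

Volumetric loading L_v = Q·S₀ / V = 1340 × 567 g/m³ / 1210 m³ = 627.9 g/(m³·d) = 0.6279 kg BOD₅/(m³·d).

L_v ≈ 0.628 kg BOD₅/(m³·d)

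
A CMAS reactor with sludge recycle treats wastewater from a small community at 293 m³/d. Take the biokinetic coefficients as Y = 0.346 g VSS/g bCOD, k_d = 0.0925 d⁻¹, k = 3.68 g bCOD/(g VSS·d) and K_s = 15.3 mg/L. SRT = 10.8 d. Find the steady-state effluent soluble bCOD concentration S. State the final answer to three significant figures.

S ≈ 2.60 mg/L

From the Monod/SRT balance for a CMAS, S = K_s·(1+k_d θ_c)/[θ_c·(Y k − k_d) − 1] = 15.3 × (1 + 0.0925 × 10.8) / [10.8 × (0.346 × 3.68 − 0.0925) − 1] = 30.58 / 11.75 = 2.602 mg/L.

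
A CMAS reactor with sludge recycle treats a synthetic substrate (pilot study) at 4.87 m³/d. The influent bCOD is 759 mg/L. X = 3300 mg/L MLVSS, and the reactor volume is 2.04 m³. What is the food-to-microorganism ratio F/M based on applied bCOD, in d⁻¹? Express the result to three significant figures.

F/M ≈ 0.549 d⁻¹

F/M = Q·S₀ / (V·X) = 4.87 × 759 / (2.040 × 3300) = 0.5491 g bCOD·(g VSS·d)⁻¹.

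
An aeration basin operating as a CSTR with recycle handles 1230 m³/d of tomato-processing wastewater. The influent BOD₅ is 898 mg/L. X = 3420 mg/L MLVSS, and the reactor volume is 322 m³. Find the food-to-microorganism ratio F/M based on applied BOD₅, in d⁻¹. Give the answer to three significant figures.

F/M = applied load / biomass = Q·S₀/(V·X) = 1230 × 898 / (322.0 × 3420) = 1.003 d⁻¹.

F/M ≈ 1.00 d⁻¹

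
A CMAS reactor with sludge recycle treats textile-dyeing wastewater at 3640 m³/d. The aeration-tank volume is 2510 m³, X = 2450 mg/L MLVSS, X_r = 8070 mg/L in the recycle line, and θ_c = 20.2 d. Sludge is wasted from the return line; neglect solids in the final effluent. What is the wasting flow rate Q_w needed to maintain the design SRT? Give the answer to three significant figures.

θ_c = V·X/(Q_w·X_r) when wasting from the recycle, so Q_w = V·X/(θ_c·X_r) = 2510 × 2450 / (20.2 × 8070) = 37.72 m³/d.

Q_w ≈ 37.7 m³/d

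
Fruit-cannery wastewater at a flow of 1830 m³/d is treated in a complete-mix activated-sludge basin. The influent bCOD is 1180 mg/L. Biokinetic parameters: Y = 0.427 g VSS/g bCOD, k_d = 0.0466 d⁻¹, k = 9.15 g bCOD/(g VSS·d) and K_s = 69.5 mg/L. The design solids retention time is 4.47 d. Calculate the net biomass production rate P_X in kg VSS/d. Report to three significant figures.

P_X ≈ 760 kg VSS/d

Effluent substrate depends only on kinetics and SRT: S = K_s(1 + k_d θ_c) / [θ_c(Yk − k_d) − 1] = 69.5 × (1 + 0.0466 × 4.47) / [4.47 × (0.427 × 9.15 − 0.0466) − 1] = 83.98 / 16.26 = 5.166 mg/L.
Observed yield with endogenous decay: Y_obs = Y / (1 + k_d·θ_c) = 0.427 / (1 + 0.0466 × 4.47) = 0.427 / 1.208 = 0.3534 g VSS/g bCOD.
ΔS = 1180 − 5.17 = 1175 mg/L, so the substrate removal rate is 1830 × 1175/1000 = 2150 kg bCOD/d.
Biomass produced: P_X = Y_obs·Q·ΔS = 0.3534 × 2150 ≈ 759.8 kg VSS/d.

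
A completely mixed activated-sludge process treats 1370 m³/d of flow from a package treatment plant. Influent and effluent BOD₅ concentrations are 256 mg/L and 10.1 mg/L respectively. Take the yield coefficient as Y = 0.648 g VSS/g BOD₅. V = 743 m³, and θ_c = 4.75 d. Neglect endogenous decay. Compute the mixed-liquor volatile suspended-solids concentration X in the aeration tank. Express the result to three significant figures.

X ≈ 1400 mg/L

Without decay, X = Y Q (S₀−S) θ_c / V = 0.648 × 1370 × (256 − 10.1) × 4.75 / 743 = 1396 mg/L.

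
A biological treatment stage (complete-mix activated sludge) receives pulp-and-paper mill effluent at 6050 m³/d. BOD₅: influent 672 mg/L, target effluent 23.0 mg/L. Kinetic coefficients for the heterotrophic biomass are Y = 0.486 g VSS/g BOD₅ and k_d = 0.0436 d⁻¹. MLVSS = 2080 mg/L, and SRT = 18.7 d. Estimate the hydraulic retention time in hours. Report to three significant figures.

τ ≈ 37.5 h

Steady-state biomass mass balance: V·X·(1 + k_d·θ_c) = Y·Q·(S₀ − S)·θ_c, so V = 0.486 × 6050 × (672 − 23.0) × 18.7 / [2080 × (1 + 0.0436 × 18.7)] = 3.57×10^7 / 3776 = 9451 m³.
HRT = V/Q = 9451 m³ / 6050 m³·d⁻¹ = 1.562 d × 24 = 37.49 h.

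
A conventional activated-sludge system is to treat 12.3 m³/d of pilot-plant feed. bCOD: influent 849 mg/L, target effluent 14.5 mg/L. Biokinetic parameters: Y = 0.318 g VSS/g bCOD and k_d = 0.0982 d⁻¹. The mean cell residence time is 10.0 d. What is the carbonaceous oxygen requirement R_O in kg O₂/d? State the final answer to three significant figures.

R_O ≈ 7.93 kg O₂/d

Y_obs = Y / (1 + k_d θ_c) = 0.318 / (1 + 0.0982 × 10.0) = 0.318 / 1.982 = 0.1604.
Mass of bCOD removed per day: Q(S₀ − S) = 12.3 × 834.5 g/m³ = 10.26 kg/d.
P_X = Y_obs·Q·(S₀ − S) = 0.1604 × 10.26 = 1.647 kg VSS/d.
R_O = Q·(S₀ − S) − 1.42·P_X = 10.26 − 1.42 × 1.647 = 7.926 kg O₂/d.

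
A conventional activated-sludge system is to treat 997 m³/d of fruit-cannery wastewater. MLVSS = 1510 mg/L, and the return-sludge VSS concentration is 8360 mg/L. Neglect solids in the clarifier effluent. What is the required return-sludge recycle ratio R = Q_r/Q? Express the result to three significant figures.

R ≈ 0.220

Solids balance on the clarifier gives (1+R)X = R·X_r, so R = X/(X_r − X) = 1510 / (8360 − 1510) = 0.2204.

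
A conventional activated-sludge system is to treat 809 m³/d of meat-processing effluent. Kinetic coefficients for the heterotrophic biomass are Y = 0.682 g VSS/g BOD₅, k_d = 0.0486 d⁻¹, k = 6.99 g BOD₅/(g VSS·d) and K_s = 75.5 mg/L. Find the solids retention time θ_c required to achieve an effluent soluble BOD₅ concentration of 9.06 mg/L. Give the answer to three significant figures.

θ_c ≈ 2.16 d

At the target effluent, Y k S/(K_s+S) = 0.682×6.99×9.06/84.56 = 0.5108 d⁻¹.
θ_c = 1/(μ − k_d) = 1/(0.5108 − 0.0486) = 1/0.4622 = 2.164 d.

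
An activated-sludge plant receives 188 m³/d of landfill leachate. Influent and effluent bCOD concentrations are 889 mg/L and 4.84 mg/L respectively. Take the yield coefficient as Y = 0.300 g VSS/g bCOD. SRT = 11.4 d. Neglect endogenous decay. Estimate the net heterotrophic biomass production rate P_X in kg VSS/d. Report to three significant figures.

P_X ≈ 49.9 kg VSS/d

No decay correction is needed, so Y_obs = Y = 0.300.
ΔS = 889 − 4.84 = 884.2 mg/L, so the substrate removal rate is 188 × 884.2/1000 = 166.2 kg bCOD/d.
Biomass produced: P_X = Y_obs·Q·ΔS = 0.3000 × 166.2 ≈ 49.87 kg VSS/d.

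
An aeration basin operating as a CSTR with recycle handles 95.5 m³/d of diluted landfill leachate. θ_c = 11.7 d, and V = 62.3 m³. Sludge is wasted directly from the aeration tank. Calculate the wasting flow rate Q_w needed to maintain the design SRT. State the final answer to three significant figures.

Q_w ≈ 5.32 m³/d

Wasting from the aeration tank: Q_w = V / θ_c = 62.30 / 11.7 = 5.325 m³/d.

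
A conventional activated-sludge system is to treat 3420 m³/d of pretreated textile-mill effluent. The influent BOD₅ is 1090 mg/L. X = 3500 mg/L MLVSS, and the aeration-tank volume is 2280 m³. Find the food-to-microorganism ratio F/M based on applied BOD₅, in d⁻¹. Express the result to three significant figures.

F/M ≈ 0.467 d⁻¹

F/M = Q·S₀ / (V·X) = 3420 × 1090 / (2280 × 3500) = 0.4671 g BOD₅·(g VSS·d)⁻¹.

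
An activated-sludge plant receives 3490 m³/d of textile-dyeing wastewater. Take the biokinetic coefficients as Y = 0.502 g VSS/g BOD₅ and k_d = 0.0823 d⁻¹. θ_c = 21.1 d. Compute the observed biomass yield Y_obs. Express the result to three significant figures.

Correct the yield for decay: Y_obs = Y/(1 + k_d θ_c) = 0.502 / (1 + 0.0823 × 21.1) = 0.502 / 2.737 = 0.1834.

Y_obs ≈ 0.183 g VSS/g BOD₅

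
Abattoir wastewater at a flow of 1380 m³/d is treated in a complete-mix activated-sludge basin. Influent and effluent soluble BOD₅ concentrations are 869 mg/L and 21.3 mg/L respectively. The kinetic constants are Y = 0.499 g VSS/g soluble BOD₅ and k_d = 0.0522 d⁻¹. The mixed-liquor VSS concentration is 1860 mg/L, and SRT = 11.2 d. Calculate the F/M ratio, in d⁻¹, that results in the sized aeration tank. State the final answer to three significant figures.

F/M ≈ 0.291 d⁻¹

Rearranging the biomass balance for a CMAS with decay, V = Y·Q·ΔS·θ_c / [X·(1+k_d θ_c)] = 0.499 × 1380 × (869 − 21.3) × 11.2 / [1860 × (1 + 0.0522 × 11.2)] = 6.54×10^6 / 2947 = 2218 m³.
Food-to-microorganism ratio F/M = Q S₀ / (V X) = 1380 × 869 / (2218 × 1860) = 0.2907 d⁻¹.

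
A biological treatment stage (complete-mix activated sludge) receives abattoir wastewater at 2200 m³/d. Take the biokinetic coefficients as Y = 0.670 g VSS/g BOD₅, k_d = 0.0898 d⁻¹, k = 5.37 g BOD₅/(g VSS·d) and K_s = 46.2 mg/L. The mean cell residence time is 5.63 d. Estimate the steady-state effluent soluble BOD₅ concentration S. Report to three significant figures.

Effluent substrate depends only on kinetics and SRT: S = K_s(1 + k_d θ_c) / [θ_c(Yk − k_d) − 1] = 46.2 × (1 + 0.0898 × 5.63) / [5.63 × (0.670 × 5.37 − 0.0898) − 1] = 69.56 / 18.75 = 3.710 mg/L.

S ≈ 3.71 mg/L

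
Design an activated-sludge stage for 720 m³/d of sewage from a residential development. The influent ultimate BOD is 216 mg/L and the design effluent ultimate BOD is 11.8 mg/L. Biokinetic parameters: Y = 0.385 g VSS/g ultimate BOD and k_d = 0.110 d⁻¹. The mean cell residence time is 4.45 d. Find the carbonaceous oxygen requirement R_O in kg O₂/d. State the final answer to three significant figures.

R_O ≈ 93.1 kg O₂/d

Correct the yield for decay: Y_obs = Y/(1 + k_d θ_c) = 0.385 / (1 + 0.110 × 4.45) = 0.385 / 1.490 = 0.2585.
Substrate removed = Q·(S₀ − S) = 720 m³/d × (216 − 11.8) g/m³ = 1.47×10^5 g/d = 147.0 kg/d.
Biomass synthesised: P_X = Y_obs × 147.0 = 38.00 kg VSS/d.
R_O = Q·(S₀ − S) − 1.42·P_X = 147.0 − 1.42 × 38.00 = 93.06 kg O₂/d.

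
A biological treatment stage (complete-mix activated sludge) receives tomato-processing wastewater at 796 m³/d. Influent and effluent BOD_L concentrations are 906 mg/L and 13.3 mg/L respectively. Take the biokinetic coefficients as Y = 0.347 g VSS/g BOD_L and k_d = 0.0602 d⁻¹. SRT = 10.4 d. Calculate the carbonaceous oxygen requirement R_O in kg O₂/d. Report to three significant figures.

The observed yield is Y_obs = Y/(1 + k_d·θ_c) = 0.347 / (1 + 0.0602 × 10.4) = 0.347 / 1.626 = 0.2134 g VSS per g BOD_L removed.
Q·(S₀ − S) = 796 × (906 − 13.3) × 10⁻³ = 710.6 kg/d removed.
P_X = Y_obs·Q·(S₀ − S) = 0.2134 × 710.6 = 151.6 kg VSS/d.
R_O = Q·(S₀ − S) − 1.42·P_X = 710.6 − 1.42 × 151.6 = 495.3 kg O₂/d.

R_O ≈ 495 kg O₂/d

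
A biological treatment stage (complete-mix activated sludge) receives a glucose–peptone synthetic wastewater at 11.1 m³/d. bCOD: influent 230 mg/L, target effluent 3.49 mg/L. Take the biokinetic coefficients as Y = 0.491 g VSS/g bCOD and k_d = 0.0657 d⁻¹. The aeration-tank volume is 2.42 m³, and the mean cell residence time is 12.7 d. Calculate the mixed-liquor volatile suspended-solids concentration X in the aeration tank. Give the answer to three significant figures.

Solving the biomass balance for X: X = Y Q (S₀−S) θ_c / [V (1+k_d θ_c)] = 0.491 × 11.1 × (230 − 3.49) × 12.7 / [2.42 × (1 + 0.0657 × 12.7)] = 3532 mg/L.

X ≈ 3530 mg/L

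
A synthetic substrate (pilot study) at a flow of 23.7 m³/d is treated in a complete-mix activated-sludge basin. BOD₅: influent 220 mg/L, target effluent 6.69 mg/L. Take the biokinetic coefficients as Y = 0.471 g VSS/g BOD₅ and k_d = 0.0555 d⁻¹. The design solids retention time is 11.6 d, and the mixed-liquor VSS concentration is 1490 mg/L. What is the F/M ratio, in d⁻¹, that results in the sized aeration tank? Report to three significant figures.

Steady-state biomass mass balance: V·X·(1 + k_d·θ_c) = Y·Q·(S₀ − S)·θ_c, so V = 0.471 × 23.7 × (220 − 6.69) × 11.6 / [1490 × (1 + 0.0555 × 11.6)] = 2.76×10^4 / 2449 = 11.28 m³.
F/M = applied load / biomass = Q·S₀/(V·X) = 23.7 × 220 / (11.28 × 1490) = 0.3103 d⁻¹.

F/M ≈ 0.310 d⁻¹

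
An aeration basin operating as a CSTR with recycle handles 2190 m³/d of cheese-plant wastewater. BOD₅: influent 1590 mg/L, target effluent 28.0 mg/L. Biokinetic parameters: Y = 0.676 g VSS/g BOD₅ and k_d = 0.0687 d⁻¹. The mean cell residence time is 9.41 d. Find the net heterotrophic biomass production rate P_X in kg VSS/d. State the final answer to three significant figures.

Correct the yield for decay: Y_obs = Y/(1 + k_d θ_c) = 0.676 / (1 + 0.0687 × 9.41) = 0.676 / 1.646 = 0.4106.
Substrate removed = Q·(S₀ − S) = 2190 m³/d × (1590 − 28.0) g/m³ = 3.42×10^6 g/d = 3421 kg/d.
Biomass produced: P_X = Y_obs·Q·ΔS = 0.4106 × 3421 ≈ 1404 kg VSS/d.

P_X ≈ 1400 kg VSS/d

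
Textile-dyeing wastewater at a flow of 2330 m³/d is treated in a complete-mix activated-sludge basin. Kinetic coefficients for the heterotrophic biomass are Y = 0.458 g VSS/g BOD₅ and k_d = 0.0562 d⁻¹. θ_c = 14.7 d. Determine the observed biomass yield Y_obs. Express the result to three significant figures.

The observed yield is Y_obs = Y/(1 + k_d·θ_c) = 0.458 / (1 + 0.0562 × 14.7) = 0.458 / 1.826 = 0.2508 g VSS per g BOD₅ removed.

Y_obs ≈ 0.251 g VSS/g BOD₅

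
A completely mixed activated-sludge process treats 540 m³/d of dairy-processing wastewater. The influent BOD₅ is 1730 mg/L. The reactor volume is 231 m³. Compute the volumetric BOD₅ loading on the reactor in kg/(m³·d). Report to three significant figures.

L_v ≈ 4.04 kg BOD₅/(m³·d)

L_v = Q S₀ / V = 540 × 1730 × 10⁻³ / 231.0 = 4.044 kg/(m³·d).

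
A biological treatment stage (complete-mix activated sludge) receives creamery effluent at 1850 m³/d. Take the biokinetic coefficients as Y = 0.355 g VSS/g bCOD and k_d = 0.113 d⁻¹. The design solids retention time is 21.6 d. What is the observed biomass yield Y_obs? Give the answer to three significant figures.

Y_obs ≈ 0.103 g VSS/g bCOD

Observed yield with endogenous decay: Y_obs = Y / (1 + k_d·θ_c) = 0.355 / (1 + 0.113 × 21.6) = 0.355 / 3.441 = 0.1032 g VSS/g bCOD.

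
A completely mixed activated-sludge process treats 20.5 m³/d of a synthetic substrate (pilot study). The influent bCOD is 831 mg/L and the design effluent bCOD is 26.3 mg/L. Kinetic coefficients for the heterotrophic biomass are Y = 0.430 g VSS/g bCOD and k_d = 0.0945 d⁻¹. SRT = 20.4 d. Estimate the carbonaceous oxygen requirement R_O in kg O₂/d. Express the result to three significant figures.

R_O ≈ 13.1 kg O₂/d

Y_obs = Y / (1 + k_d θ_c) = 0.430 / (1 + 0.0945 × 20.4) = 0.430 / 2.928 = 0.1469.
Substrate removed = Q·(S₀ − S) = 20.5 m³/d × (831 − 26.3) g/m³ = 1.65×10^4 g/d = 16.50 kg/d.
Biomass synthesised: P_X = Y_obs × 16.50 = 2.423 kg VSS/d.
R_O = Q·(S₀ − S) − 1.42·P_X = 16.50 − 1.42 × 2.423 = 13.06 kg O₂/d.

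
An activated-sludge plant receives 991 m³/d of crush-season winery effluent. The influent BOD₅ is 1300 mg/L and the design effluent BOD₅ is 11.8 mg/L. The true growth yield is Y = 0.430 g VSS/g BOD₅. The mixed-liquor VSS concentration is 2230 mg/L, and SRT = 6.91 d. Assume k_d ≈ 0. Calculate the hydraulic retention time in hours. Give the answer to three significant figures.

τ ≈ 41.2 h

With k_d = 0 the design equation reduces to V = Y Q (S₀−S) θ_c / X = 0.430 × 991 × (1300 − 11.8) × 6.91 / 2230 = 1701 m³.
HRT = V/Q = 1701 m³ / 991 m³·d⁻¹ = 1.716 d × 24 = 41.19 h.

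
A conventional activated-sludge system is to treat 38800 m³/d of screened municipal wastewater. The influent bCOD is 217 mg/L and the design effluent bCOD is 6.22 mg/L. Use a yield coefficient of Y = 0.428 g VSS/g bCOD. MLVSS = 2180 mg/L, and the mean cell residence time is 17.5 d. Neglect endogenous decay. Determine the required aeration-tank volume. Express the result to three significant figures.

Biomass mass balance (decay neglected): V·X = Y·Q·(S₀ − S)·θ_c, so V = 0.428 × 38800 × (217 − 6.22) × 17.5 / 2180 = 28099 m³.

V ≈ 28100 m³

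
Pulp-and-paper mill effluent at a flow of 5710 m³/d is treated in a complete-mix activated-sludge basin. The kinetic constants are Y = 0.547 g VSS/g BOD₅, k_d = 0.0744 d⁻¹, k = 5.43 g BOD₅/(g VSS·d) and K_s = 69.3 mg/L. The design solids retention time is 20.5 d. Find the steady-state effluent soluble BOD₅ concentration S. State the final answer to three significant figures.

Effluent substrate depends only on kinetics and SRT: S = K_s(1 + k_d θ_c) / [θ_c(Yk − k_d) − 1] = 69.3 × (1 + 0.0744 × 20.5) / [20.5 × (0.547 × 5.43 − 0.0744) − 1] = 175.0 / 58.36 = 2.998 mg/L.

S ≈ 3.00 mg/L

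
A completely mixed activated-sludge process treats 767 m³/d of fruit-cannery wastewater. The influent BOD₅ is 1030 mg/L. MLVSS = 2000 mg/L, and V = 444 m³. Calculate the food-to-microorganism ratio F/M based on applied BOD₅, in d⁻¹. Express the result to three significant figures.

F/M = Q·S₀ / (V·X) = 767 × 1030 / (444.0 × 2000) = 0.8897 g BOD₅·(g VSS·d)⁻¹.

F/M ≈ 0.890 d⁻¹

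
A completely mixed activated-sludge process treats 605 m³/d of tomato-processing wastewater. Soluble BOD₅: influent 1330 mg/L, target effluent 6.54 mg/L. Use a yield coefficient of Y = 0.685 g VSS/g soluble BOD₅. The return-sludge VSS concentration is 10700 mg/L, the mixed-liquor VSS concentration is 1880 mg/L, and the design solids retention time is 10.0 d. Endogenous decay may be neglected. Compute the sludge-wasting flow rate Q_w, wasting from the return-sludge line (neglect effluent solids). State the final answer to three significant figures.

Q_w ≈ 51.3 m³/d

V·X = Y·Q·ΔS·θ_c gives V = 0.685 × 605 × (1330 − 6.54) × 10.0 / 1880 = 2917 m³.
θ_c = V·X/(Q_w·X_r) when wasting from the recycle, so Q_w = V·X/(θ_c·X_r) = 2917 × 1880 / (10.0 × 10700) = 51.26 m³/d.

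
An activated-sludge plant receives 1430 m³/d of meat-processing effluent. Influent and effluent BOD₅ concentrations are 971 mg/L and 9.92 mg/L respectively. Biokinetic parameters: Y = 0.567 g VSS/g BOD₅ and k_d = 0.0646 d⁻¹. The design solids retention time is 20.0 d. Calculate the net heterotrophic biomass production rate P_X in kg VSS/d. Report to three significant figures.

Y_obs = Y / (1 + k_d θ_c) = 0.567 / (1 + 0.0646 × 20.0) = 0.567 / 2.292 = 0.2474.
Q·(S₀ − S) = 1430 × (971 − 9.92) × 10⁻³ = 1374 kg/d removed.
P_X = Y_obs · Q(S₀ − S) = 0.2474 × 1374 = 340.0 kg VSS/d.

P_X ≈ 340 kg VSS/d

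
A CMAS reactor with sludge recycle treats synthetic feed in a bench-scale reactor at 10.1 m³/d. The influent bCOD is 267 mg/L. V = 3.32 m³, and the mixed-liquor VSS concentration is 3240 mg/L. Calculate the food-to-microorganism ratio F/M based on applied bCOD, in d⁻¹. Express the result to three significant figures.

F/M ≈ 0.251 d⁻¹

Food-to-microorganism ratio F/M = Q S₀ / (V X) = 10.1 × 267 / (3.320 × 3240) = 0.2507 d⁻¹.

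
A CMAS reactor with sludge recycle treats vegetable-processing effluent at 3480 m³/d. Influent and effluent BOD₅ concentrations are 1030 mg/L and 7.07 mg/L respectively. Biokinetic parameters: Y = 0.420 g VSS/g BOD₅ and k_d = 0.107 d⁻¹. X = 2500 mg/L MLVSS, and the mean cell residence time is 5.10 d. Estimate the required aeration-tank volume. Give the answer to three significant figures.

Rearranging the biomass balance for a CMAS with decay, V = Y·Q·ΔS·θ_c / [X·(1+k_d θ_c)] = 0.420 × 3480 × (1030 − 7.07) × 5.10 / [2500 × (1 + 0.107 × 5.10)] = 7.63×10^6 / 3864 = 1973 m³.

V ≈ 1970 m³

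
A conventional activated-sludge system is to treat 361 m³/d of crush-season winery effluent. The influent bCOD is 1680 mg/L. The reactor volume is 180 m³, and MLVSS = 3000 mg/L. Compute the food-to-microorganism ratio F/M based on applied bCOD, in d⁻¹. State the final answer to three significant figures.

Food-to-microorganism ratio F/M = Q S₀ / (V X) = 361 × 1680 / (180.0 × 3000) = 1.123 d⁻¹.

F/M ≈ 1.12 d⁻¹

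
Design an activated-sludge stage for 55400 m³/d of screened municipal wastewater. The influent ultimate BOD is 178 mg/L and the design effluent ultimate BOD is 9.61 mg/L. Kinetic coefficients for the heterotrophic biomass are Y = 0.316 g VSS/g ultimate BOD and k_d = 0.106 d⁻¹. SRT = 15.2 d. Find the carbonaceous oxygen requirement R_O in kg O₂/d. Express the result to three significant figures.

The observed yield is Y_obs = Y/(1 + k_d·θ_c) = 0.316 / (1 + 0.106 × 15.2) = 0.316 / 2.611 = 0.1210 g VSS per g ultimate BOD removed.
Q·(S₀ − S) = 55400 × (178 − 9.61) × 10⁻³ = 9329 kg/d removed.
P_X = Y_obs·Q·(S₀ − S) = 0.1210 × 9329 = 1129 kg VSS/d.
Carbonaceous O₂ demand = substrate oxidised − cell-mass equivalent = 9329 − 1.42 × 1129 = 7726 kg O₂/d.

R_O ≈ 7730 kg O₂/d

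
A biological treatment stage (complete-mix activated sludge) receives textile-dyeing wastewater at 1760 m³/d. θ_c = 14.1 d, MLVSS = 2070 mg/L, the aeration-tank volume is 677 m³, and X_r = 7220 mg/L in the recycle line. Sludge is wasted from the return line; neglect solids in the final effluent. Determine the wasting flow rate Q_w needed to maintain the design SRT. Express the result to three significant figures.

Wasting from the return line (neglecting effluent solids): Q_w = V·X / (θ_c·X_r) = 677.0 × 2070 / (14.1 × 7220) = 13.77 m³/d.

Q_w ≈ 13.8 m³/d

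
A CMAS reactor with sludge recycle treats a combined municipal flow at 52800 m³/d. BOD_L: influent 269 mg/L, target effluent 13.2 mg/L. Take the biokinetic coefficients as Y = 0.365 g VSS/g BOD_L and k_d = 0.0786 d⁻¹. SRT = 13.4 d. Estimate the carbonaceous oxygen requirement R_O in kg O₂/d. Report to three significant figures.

Correct the yield for decay: Y_obs = Y/(1 + k_d θ_c) = 0.365 / (1 + 0.0786 × 13.4) = 0.365 / 2.053 = 0.1778.
Mass of BOD_L removed per day: Q(S₀ − S) = 52800 × 255.8 g/m³ = 13506 kg/d.
P_X = Y_obs·Q·(S₀ − S) = 0.1778 × 13506 = 2401 kg VSS/d.
R_O = Q·ΔS − 1.42 P_X = 13506 − 3409 = 10097 kg O₂/d.

R_O ≈ 10100 kg O₂/d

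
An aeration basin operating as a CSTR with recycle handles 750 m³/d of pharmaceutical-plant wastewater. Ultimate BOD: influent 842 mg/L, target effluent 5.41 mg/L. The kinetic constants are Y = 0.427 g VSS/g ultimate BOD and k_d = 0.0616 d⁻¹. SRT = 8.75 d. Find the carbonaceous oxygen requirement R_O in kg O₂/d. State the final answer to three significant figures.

The observed yield is Y_obs = Y/(1 + k_d·θ_c) = 0.427 / (1 + 0.0616 × 8.75) = 0.427 / 1.539 = 0.2775 g VSS per g ultimate BOD removed.
Mass of ultimate BOD removed per day: Q(S₀ − S) = 750 × 836.6 g/m³ = 627.4 kg/d.
Biomass synthesised: P_X = Y_obs × 627.4 = 174.1 kg VSS/d.
R_O = Q·ΔS − 1.42 P_X = 627.4 − 247.2 = 380.2 kg O₂/d.

R_O ≈ 380 kg O₂/d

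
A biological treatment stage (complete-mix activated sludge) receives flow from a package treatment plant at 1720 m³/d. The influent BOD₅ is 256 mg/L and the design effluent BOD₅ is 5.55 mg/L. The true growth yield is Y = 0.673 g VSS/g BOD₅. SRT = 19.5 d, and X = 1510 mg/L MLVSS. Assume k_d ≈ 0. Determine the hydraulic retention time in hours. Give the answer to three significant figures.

τ ≈ 52.2 h

V·X = Y·Q·ΔS·θ_c gives V = 0.673 × 1720 × (256 − 5.55) × 19.5 / 1510 = 3744 m³.
τ = V/Q = 3744/1720 = 2.177 d, or 52.24 h.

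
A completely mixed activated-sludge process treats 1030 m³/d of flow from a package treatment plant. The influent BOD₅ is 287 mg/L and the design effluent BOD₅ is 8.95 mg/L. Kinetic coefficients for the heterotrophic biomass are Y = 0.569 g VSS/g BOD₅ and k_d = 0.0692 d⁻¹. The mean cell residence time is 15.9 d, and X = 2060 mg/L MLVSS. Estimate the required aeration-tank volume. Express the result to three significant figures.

From the SRT design equation V = Y Q (S₀−S) θ_c / [X (1 + k_d θ_c)] = 0.569 × 1030 × (287 − 8.95) × 15.9 / [2060 × (1 + 0.0692 × 15.9)] = 2.59×10^6 / 4327 = 598.9 m³.

V ≈ 599 m³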